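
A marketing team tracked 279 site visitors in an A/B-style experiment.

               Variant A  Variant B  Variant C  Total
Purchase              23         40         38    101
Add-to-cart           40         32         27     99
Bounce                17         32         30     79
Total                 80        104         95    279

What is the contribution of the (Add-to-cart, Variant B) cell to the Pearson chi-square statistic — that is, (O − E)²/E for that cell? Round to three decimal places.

0.651

Row total (Add-to-cart) = 99; column total (Variant B) = 104; N = 279.
Expected count E = 99 × 104 / 279 = 36.9032.
Contribution = (O − E)²/E = (32 − 36.9032)² / 36.9032 = 0.651.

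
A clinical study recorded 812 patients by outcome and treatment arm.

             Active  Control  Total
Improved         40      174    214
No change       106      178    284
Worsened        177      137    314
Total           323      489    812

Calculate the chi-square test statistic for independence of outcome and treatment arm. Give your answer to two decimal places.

Grand total N = 812.
Expected counts (row total × column total / N):
  Improved, Active: 214×323/812 = 85.126
  Improved, Control: 214×489/812 = 128.874
  No change, Active: 284×323/812 = 112.970
  No change, Control: 284×489/812 = 171.030
  Worsened, Active: 314×323/812 = 124.904
  Worsened, Control: 314×489/812 = 189.096
Contributions (O − E)²/E:
  (40 − 85.126)²/85.126 = 23.9217
  (174 − 128.874)²/128.874 = 15.8011
  (106 − 112.970)²/112.970 = 0.4300
  (178 − 171.030)²/171.030 = 0.2840
  (177 − 124.904)²/124.904 = 21.7286
  (137 − 189.096)²/189.096 = 14.3525
χ² = 23.9217 + 15.8011 + 0.4300 + 0.2840 + 21.7286 + 14.3525 = 76.52

76.52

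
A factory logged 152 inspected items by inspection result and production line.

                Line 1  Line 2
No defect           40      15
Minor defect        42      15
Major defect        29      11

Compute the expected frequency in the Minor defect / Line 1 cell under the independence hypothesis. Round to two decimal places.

41.63

Row total (Minor defect) = 57; column total (Line 1) = 111; grand total N = 152.
Expected count = (row total × column total) / N = 57 × 111 / 152 = 41.63.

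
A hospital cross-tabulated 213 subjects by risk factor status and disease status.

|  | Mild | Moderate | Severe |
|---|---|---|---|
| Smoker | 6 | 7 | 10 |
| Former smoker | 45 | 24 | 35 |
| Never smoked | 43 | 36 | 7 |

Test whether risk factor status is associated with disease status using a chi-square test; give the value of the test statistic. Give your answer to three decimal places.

Row totals: 23, 104, 86. Column totals: 94, 67, 52. Grand total N = 213.
Expected counts (row total × column total / N):
  Smoker, Mild: 23×94/213 = 10.1502
  Smoker, Moderate: 23×67/213 = 7.2347
  Smoker, Severe: 23×52/213 = 5.6150
  Former smoker, Mild: 104×94/213 = 45.8967
  Former smoker, Moderate: 104×67/213 = 32.7136
  Former smoker, Severe: 104×52/213 = 25.3897
  Never smoked, Mild: 86×94/213 = 37.9531
  Never smoked, Moderate: 86×67/213 = 27.0516
  Never smoked, Severe: 86×52/213 = 20.9953
Contributions (O − E)²/E:
  (6 − 10.1502)²/10.1502 = 1.6969
  (7 − 7.2347)²/7.2347 = 0.0076
  (10 − 5.6150)²/5.6150 = 3.4244
  (45 − 45.8967)²/45.8967 = 0.0175
  (24 − 32.7136)²/32.7136 = 2.3210
  (35 − 25.3897)²/25.3897 = 3.6376
  (43 − 37.9531)²/37.9531 = 0.6711
  (36 − 27.0516)²/27.0516 = 2.9600
  (7 − 20.9953)²/20.9953 = 9.3292
χ² = 1.6969 + 0.0076 + 3.4244 + 0.0175 + 2.3210 + 3.6376 + 0.6711 + 2.9600 + 9.3292 = 24.065

24.065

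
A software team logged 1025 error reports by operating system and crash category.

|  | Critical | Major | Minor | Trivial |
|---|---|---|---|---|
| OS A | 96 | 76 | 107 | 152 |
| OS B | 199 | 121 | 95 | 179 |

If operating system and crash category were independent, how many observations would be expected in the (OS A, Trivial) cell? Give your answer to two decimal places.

139.18

Row total (OS A) = 431; column total (Trivial) = 331; grand total N = 1025.
Expected count = (row total × column total) / N = 431 × 331 / 1025 = 139.18.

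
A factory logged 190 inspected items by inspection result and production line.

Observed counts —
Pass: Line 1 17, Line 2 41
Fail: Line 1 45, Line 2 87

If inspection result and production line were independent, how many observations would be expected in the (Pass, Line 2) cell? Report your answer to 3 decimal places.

39.074

Row total (Pass) = 58; column total (Line 2) = 128; grand total N = 190.
Expected count = (row total × column total) / N = 58 × 128 / 190 = 39.074.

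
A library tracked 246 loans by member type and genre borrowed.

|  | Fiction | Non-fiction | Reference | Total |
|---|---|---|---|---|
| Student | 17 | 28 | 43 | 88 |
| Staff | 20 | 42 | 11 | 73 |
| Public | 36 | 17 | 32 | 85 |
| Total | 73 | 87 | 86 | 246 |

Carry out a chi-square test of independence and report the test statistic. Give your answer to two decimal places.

Grand total N = 246.
Expected counts (row total × column total / N):
  Student, Fiction: 88×73/246 = 26.114
  Student, Non-fiction: 88×87/246 = 31.122
  Student, Reference: 88×86/246 = 30.764
  Staff, Fiction: 73×73/246 = 21.663
  Staff, Non-fiction: 73×87/246 = 25.817
  Staff, Reference: 73×86/246 = 25.520
  Public, Fiction: 85×73/246 = 25.224
  Public, Non-fiction: 85×87/246 = 30.061
  Public, Reference: 85×86/246 = 29.715
Contributions (O − E)²/E:
  (17 − 26.114)²/26.114 = 3.1809
  (28 − 31.122)²/31.122 = 0.3132
  (43 − 30.764)²/30.764 = 4.8667
  (20 − 21.663)²/21.663 = 0.1277
  (42 − 25.817)²/25.817 = 10.1441
  (11 − 25.520)²/25.520 = 8.2614
  (36 − 25.224)²/25.224 = 4.6036
  (17 − 30.061)²/30.061 = 5.6748
  (32 − 29.715)²/29.715 = 0.1757
χ² = 3.1809 + 0.3132 + 4.8667 + 0.1277 + 10.1441 + 8.2614 + 4.6036 + 5.6748 + 0.1757 = 37.35

37.35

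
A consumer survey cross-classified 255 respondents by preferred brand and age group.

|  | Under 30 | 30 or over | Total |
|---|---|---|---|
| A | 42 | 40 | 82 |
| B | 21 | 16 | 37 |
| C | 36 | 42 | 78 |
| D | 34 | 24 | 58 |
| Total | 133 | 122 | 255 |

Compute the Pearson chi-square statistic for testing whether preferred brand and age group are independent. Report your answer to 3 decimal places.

Grand total N = 255.
Expected counts (row total × column total / N):
  A, Under 30: 82×133/255 = 42.7686
  A, 30 or over: 82×122/255 = 39.2314
  B, Under 30: 37×133/255 = 19.2980
  B, 30 or over: 37×122/255 = 17.7020
  C, Under 30: 78×133/255 = 40.6824
  C, 30 or over: 78×122/255 = 37.3176
  D, Under 30: 58×133/255 = 30.2510
  D, 30 or over: 58×122/255 = 27.7490
Contributions (O − E)²/E:
  (42 − 42.7686)²/42.7686 = 0.0138
  (40 − 39.2314)²/39.2314 = 0.0151
  (21 − 19.2980)²/19.2980 = 0.1501
  (16 − 17.7020)²/17.7020 = 0.1636
  (36 − 40.6824)²/40.6824 = 0.5389
  (42 − 37.3176)²/37.3176 = 0.5875
  (34 − 30.2510)²/30.2510 = 0.4646
  (24 − 27.7490)²/27.7490 = 0.5065
χ² = 0.0138 + 0.0151 + 0.1501 + 0.1636 + 0.5389 + 0.5875 + 0.4646 + 0.5065 = 2.440

2.440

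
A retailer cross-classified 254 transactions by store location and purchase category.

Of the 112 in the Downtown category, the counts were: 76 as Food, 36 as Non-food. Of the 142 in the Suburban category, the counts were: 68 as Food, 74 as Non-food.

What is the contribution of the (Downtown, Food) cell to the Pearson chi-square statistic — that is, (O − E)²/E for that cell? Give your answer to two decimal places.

Row total (Downtown) = 112; column total (Food) = 144; N = 254.
Expected count E = 112 × 144 / 254 = 63.496.
Contribution = (O − E)²/E = (76 − 63.496)² / 63.496 = 2.46.

2.46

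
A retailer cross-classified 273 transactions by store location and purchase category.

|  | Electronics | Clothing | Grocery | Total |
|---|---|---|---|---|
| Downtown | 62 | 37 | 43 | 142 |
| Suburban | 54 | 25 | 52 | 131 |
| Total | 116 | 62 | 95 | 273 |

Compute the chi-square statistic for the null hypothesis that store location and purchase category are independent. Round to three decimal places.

3.289

Grand total N = 273.
Expected counts (row total × column total / N):
  Downtown, Electronics: 142×116/273 = 60.3370
  Downtown, Clothing: 142×62/273 = 32.2491
  Downtown, Grocery: 142×95/273 = 49.4139
  Suburban, Electronics: 131×116/273 = 55.6630
  Suburban, Clothing: 131×62/273 = 29.7509
  Suburban, Grocery: 131×95/273 = 45.5861
Contributions (O − E)²/E:
  (62 − 60.3370)²/60.3370 = 0.0458
  (37 − 32.2491)²/32.2491 = 0.6999
  (43 − 49.4139)²/49.4139 = 0.8325
  (54 − 55.6630)²/55.6630 = 0.0497
  (25 − 29.7509)²/29.7509 = 0.7587
  (52 − 45.5861)²/45.5861 = 0.9024
χ² = 0.0458 + 0.6999 + 0.8325 + 0.0497 + 0.7587 + 0.9024 = 3.289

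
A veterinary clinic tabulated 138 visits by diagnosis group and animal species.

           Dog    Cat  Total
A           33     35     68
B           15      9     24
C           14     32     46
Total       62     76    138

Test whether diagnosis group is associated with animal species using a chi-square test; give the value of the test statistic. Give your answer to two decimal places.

Grand total N = 138.
Expected counts (row total × column total / N):
  A, Dog: 68×62/138 = 30.551
  A, Cat: 68×76/138 = 37.449
  B, Dog: 24×62/138 = 10.783
  B, Cat: 24×76/138 = 13.217
  C, Dog: 46×62/138 = 20.667
  C, Cat: 46×76/138 = 25.333
Contributions (O − E)²/E:
  (33 − 30.551)²/30.551 = 0.1963
  (35 − 37.449)²/37.449 = 0.1602
  (15 − 10.783)²/10.783 = 1.6492
  (9 − 13.217)²/13.217 = 1.3455
  (14 − 20.667)²/20.667 = 2.1507
  (32 − 25.333)²/25.333 = 1.7546
χ² = 0.1963 + 0.1602 + 1.6492 + 1.3455 + 2.1507 + 1.7546 = 7.26

7.26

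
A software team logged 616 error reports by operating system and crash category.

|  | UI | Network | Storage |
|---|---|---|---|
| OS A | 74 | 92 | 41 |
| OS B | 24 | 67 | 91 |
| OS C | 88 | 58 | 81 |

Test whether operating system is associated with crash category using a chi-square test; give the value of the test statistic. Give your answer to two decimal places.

Row totals: 207, 182, 227. Column totals: 186, 217, 213. Grand total N = 616.
Expected counts (row total × column total / N):
  OS A, UI: 207×186/616 = 62.503
  OS A, Network: 207×217/616 = 72.920
  OS A, Storage: 207×213/616 = 71.576
  OS B, UI: 182×186/616 = 54.955
  OS B, Network: 182×217/616 = 64.114
  OS B, Storage: 182×213/616 = 62.932
  OS C, UI: 227×186/616 = 68.542
  OS C, Network: 227×217/616 = 79.966
  OS C, Storage: 227×213/616 = 78.492
Contributions (O − E)²/E:
  (74 − 62.503)²/62.503 = 2.1148
  (92 − 72.920)²/72.920 = 4.9924
  (41 − 71.576)²/71.576 = 13.0615
  (24 − 54.955)²/54.955 = 17.4363
  (67 − 64.114)²/64.114 = 0.1299
  (91 − 62.932)²/62.932 = 12.5185
  (88 − 68.542)²/68.542 = 5.5238
  (58 − 79.966)²/79.966 = 6.0339
  (81 − 78.492)²/78.492 = 0.0801
χ² = 2.1148 + 4.9924 + 13.0615 + 17.4363 + 0.1299 + 12.5185 + 5.5238 + 6.0339 + 0.0801 = 61.89

61.89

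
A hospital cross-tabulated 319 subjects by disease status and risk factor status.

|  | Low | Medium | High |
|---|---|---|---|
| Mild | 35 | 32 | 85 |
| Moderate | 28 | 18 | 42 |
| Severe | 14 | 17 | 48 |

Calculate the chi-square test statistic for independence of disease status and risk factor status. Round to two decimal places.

4.95

Row totals: 152, 88, 79. Column totals: 77, 67, 175. Grand total N = 319.
Expected counts (row total × column total / N):
  Mild, Low: 152×77/319 = 36.690
  Mild, Medium: 152×67/319 = 31.925
  Mild, High: 152×175/319 = 83.386
  Moderate, Low: 88×77/319 = 21.241
  Moderate, Medium: 88×67/319 = 18.483
  Moderate, High: 88×175/319 = 48.276
  Severe, Low: 79×77/319 = 19.069
  Severe, Medium: 79×67/319 = 16.592
  Severe, High: 79×175/319 = 43.339
Contributions (O − E)²/E:
  (35 − 36.690)²/36.690 = 0.0778
  (32 − 31.925)²/31.925 = 0.0002
  (85 − 83.386)²/83.386 = 0.0312
  (28 − 21.241)²/21.241 = 2.1508
  (18 − 18.483)²/18.483 = 0.0126
  (42 − 48.276)²/48.276 = 0.8159
  (14 − 19.069)²/19.069 = 1.3475
  (17 − 16.592)²/16.592 = 0.0100
  (48 − 43.339)²/43.339 = 0.5013
χ² = 0.0778 + 0.0002 + 0.0312 + 2.1508 + 0.0126 + 0.8159 + 1.3475 + 0.0100 + 0.5013 = 4.95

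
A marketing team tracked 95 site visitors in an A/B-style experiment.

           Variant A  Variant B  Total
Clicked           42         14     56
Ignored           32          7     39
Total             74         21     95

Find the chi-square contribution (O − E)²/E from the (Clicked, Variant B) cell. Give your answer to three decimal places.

0.212

Row total (Clicked) = 56; column total (Variant B) = 21; N = 95.
Expected count E = 56 × 21 / 95 = 12.3789.
Contribution = (O − E)²/E = (14 − 12.3789)² / 12.3789 = 0.212.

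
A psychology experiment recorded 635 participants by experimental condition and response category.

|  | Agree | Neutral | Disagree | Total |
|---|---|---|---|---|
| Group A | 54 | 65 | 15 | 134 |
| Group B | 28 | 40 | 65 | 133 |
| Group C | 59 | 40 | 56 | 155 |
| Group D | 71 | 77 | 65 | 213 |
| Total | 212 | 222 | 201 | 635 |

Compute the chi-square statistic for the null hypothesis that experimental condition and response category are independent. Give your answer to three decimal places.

51.983

Grand total N = 635.
Expected counts (row total × column total / N):
  Group A, Agree: 134×212/635 = 44.7370
  Group A, Neutral: 134×222/635 = 46.8472
  Group A, Disagree: 134×201/635 = 42.4157
  Group B, Agree: 133×212/635 = 44.4031
  Group B, Neutral: 133×222/635 = 46.4976
  Group B, Disagree: 133×201/635 = 42.0992
  Group C, Agree: 155×212/635 = 51.7480
  Group C, Neutral: 155×222/635 = 54.1890
  Group C, Disagree: 155×201/635 = 49.0630
  Group D, Agree: 213×212/635 = 71.1118
  Group D, Neutral: 213×222/635 = 74.4661
  Group D, Disagree: 213×201/635 = 67.4220
Contributions (O − E)²/E:
  (54 − 44.7370)²/44.7370 = 1.9179
  (65 − 46.8472)²/46.8472 = 7.0340
  (15 − 42.4157)²/42.4157 = 17.7203
  (28 − 44.4031)²/44.4031 = 6.0595
  (40 − 46.4976)²/46.4976 = 0.9080
  (65 − 42.0992)²/42.0992 = 12.4574
  (59 − 51.7480)²/51.7480 = 1.0163
  (40 − 54.1890)²/54.1890 = 3.7153
  (56 − 49.0630)²/49.0630 = 0.9808
  (71 − 71.1118)²/71.1118 = 0.0002
  (77 − 74.4661)²/74.4661 = 0.0862
  (65 − 67.4220)²/67.4220 = 0.0870
χ² = 1.9179 + 7.0340 + 17.7203 + 6.0595 + 0.9080 + 12.4574 + 1.0163 + 3.7153 + 0.9808 + 0.0002 + 0.0862 + 0.0870 = 51.983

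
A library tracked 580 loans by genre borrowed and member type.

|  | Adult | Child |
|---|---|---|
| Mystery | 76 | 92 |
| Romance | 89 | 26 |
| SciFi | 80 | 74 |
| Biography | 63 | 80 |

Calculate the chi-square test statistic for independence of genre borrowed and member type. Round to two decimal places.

Row totals: 168, 115, 154, 143. Column totals: 308, 272. Grand total N = 580.
Expected counts (row total × column total / N):
  Mystery, Adult: 168×308/580 = 89.214
  Mystery, Child: 168×272/580 = 78.786
  Romance, Adult: 115×308/580 = 61.069
  Romance, Child: 115×272/580 = 53.931
  SciFi, Adult: 154×308/580 = 81.779
  SciFi, Child: 154×272/580 = 72.221
  Biography, Adult: 143×308/580 = 75.938
  Biography, Child: 143×272/580 = 67.062
Contributions (O − E)²/E:
  (76 − 89.214)²/89.214 = 1.9572
  (92 − 78.786)²/78.786 = 2.2163
  (89 − 61.069)²/61.069 = 12.7747
  (26 − 53.931)²/53.931 = 14.4655
  (80 − 81.779)²/81.779 = 0.0387
  (74 − 72.221)²/72.221 = 0.0438
  (63 − 75.938)²/75.938 = 2.2043
  (80 − 67.062)²/67.062 = 2.4961
χ² = 1.9572 + 2.2163 + 12.7747 + 14.4655 + 0.0387 + 0.0438 + 2.2043 + 2.4961 = 36.20

36.20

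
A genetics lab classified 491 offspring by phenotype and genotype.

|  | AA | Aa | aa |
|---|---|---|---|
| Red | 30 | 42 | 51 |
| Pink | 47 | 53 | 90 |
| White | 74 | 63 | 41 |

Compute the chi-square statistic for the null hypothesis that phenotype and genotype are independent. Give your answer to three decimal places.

Row totals: 123, 190, 178. Column totals: 151, 158, 182. Grand total N = 491.
Expected counts (row total × column total / N):
  Red, AA: 123×151/491 = 37.82688
  Red, Aa: 123×158/491 = 39.58045
  Red, aa: 123×182/491 = 45.59267
  Pink, AA: 190×151/491 = 58.43177
  Pink, Aa: 190×158/491 = 61.14053
  Pink, aa: 190×182/491 = 70.42770
  White, AA: 178×151/491 = 54.74134
  White, Aa: 178×158/491 = 57.27902
  White, aa: 178×182/491 = 65.97963
Contributions (O − E)²/E:
  (30 − 37.82688)²/37.82688 = 1.6195
  (42 − 39.58045)²/39.58045 = 0.1479
  (51 − 45.59267)²/45.59267 = 0.6413
  (47 − 58.43177)²/58.43177 = 2.2365
  (53 − 61.14053)²/61.14053 = 1.0839
  (90 − 70.42770)²/70.42770 = 5.4393
  (74 − 54.74134)²/54.74134 = 6.7754
  (63 − 57.27902)²/57.27902 = 0.5714
  (41 − 65.97963)²/65.97963 = 9.4572
χ² = 1.6195 + 0.1479 + 0.6413 + 2.2365 + 1.0839 + 5.4393 + 6.7754 + 0.5714 + 9.4572 = 27.972

27.972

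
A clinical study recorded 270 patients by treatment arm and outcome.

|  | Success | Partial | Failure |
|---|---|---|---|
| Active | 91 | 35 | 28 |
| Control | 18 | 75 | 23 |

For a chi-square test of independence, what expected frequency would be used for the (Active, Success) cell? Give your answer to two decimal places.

Row total (Active) = 154; column total (Success) = 109; grand total N = 270.
Expected count = (row total × column total) / N = 154 × 109 / 270 = 62.17.

62.17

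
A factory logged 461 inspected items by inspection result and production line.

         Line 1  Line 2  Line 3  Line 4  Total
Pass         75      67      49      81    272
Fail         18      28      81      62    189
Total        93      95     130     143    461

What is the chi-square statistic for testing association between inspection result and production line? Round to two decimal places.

47.96

Grand total N = 461.
Expected counts (row total × column total / N):
  Pass, Line 1: 272×93/461 = 54.872
  Pass, Line 2: 272×95/461 = 56.052
  Pass, Line 3: 272×130/461 = 76.703
  Pass, Line 4: 272×143/461 = 84.373
  Fail, Line 1: 189×93/461 = 38.128
  Fail, Line 2: 189×95/461 = 38.948
  Fail, Line 3: 189×130/461 = 53.297
  Fail, Line 4: 189×143/461 = 58.627
Contributions (O − E)²/E:
  (75 − 54.872)²/54.872 = 7.3833
  (67 − 56.052)²/56.052 = 2.1383
  (49 − 76.703)²/76.703 = 10.0056
  (81 − 84.373)²/84.373 = 0.1348
  (18 − 38.128)²/38.128 = 10.6257
  (28 − 38.948)²/38.948 = 3.0774
  (81 − 53.297)²/53.297 = 14.3996
  (62 − 58.627)²/58.627 = 0.1941
χ² = 7.3833 + 2.1383 + 10.0056 + 0.1348 + 10.6257 + 3.0774 + 14.3996 + 0.1941 = 47.96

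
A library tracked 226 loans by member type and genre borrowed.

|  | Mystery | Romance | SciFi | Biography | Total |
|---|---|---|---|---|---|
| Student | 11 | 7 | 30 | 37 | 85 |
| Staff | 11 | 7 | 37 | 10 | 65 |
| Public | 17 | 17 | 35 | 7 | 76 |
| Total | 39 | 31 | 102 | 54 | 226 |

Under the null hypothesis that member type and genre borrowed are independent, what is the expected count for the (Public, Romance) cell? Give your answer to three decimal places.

10.425

Row total (Public) = 76; column total (Romance) = 31; grand total N = 226.
Expected count = (row total × column total) / N = 76 × 31 / 226 = 10.425.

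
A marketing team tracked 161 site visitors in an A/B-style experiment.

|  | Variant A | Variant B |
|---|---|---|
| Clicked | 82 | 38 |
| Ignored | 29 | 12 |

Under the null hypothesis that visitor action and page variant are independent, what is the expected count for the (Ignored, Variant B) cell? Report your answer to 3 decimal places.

Row total (Ignored) = 41; column total (Variant B) = 50; grand total N = 161.
Expected count = (row total × column total) / N = 41 × 50 / 161 = 12.733.

12.733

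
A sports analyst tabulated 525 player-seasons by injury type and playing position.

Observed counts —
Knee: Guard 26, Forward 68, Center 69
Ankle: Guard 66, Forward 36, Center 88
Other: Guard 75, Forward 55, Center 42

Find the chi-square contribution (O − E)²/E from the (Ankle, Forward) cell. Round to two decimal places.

8.07

Row total (Ankle) = 190; column total (Forward) = 159; N = 525.
Expected count E = 190 × 159 / 525 = 57.543.
Contribution = (O − E)²/E = (36 − 57.543)² / 57.543 = 8.07.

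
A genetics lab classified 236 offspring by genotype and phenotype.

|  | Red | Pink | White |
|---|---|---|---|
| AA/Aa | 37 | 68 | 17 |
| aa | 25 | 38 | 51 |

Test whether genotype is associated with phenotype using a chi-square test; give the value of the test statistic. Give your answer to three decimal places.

27.574

Row totals: 122, 114. Column totals: 62, 106, 68. Grand total N = 236.
Expected counts (row total × column total / N):
  AA/Aa, Red: 122×62/236 = 32.0508
  AA/Aa, Pink: 122×106/236 = 54.7966
  AA/Aa, White: 122×68/236 = 35.1525
  aa, Red: 114×62/236 = 29.9492
  aa, Pink: 114×106/236 = 51.2034
  aa, White: 114×68/236 = 32.8475
Contributions (O − E)²/E:
  (37 − 32.0508)²/32.0508 = 0.7642
  (68 − 54.7966)²/54.7966 = 3.1814
  (17 − 35.1525)²/35.1525 = 9.3738
  (25 − 29.9492)²/29.9492 = 0.8179
  (38 − 51.2034)²/51.2034 = 3.4047
  (51 − 32.8475)²/32.8475 = 10.0316
χ² = 0.7642 + 3.1814 + 9.3738 + 0.8179 + 3.4047 + 10.0316 = 27.574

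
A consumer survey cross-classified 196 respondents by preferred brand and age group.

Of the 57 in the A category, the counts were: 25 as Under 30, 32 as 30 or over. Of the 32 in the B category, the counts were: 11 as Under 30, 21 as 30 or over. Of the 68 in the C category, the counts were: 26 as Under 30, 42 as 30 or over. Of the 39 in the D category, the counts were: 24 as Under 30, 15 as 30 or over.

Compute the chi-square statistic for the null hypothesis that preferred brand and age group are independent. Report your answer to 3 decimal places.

Row totals: 57, 32, 68, 39. Column totals: 86, 110. Grand total N = 196.
Expected counts (row total × column total / N):
  A, Under 30: 57×86/196 = 25.0102
  A, 30 or over: 57×110/196 = 31.9898
  B, Under 30: 32×86/196 = 14.0408
  B, 30 or over: 32×110/196 = 17.9592
  C, Under 30: 68×86/196 = 29.8367
  C, 30 or over: 68×110/196 = 38.1633
  D, Under 30: 39×86/196 = 17.1122
  D, 30 or over: 39×110/196 = 21.8878
Contributions (O − E)²/E:
  (25 − 25.0102)²/25.0102 = 0.0000
  (32 − 31.9898)²/31.9898 = 0.0000
  (11 − 14.0408)²/14.0408 = 0.6585
  (21 − 17.9592)²/17.9592 = 0.5149
  (26 − 29.8367)²/29.8367 = 0.4934
  (42 − 38.1633)²/38.1633 = 0.3857
  (24 − 17.1122)²/17.1122 = 2.7724
  (15 − 21.8878)²/21.8878 = 2.1675
χ² = 0.0000 + 0.0000 + 0.6585 + 0.5149 + 0.4934 + 0.3857 + 2.7724 + 2.1675 = 6.992

6.992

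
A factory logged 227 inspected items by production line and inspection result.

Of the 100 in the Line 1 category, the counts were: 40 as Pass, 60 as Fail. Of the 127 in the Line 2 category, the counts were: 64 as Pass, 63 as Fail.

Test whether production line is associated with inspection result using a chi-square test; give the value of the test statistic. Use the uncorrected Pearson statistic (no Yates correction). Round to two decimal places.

Row totals: 100, 127. Column totals: 104, 123. Grand total N = 227.
Expected counts (row total × column total / N):
  Line 1, Pass: 100×104/227 = 45.815
  Line 1, Fail: 100×123/227 = 54.185
  Line 2, Pass: 127×104/227 = 58.185
  Line 2, Fail: 127×123/227 = 68.815
Contributions (O − E)²/E:
  (40 − 45.815)²/45.815 = 0.7381
  (60 − 54.185)²/54.185 = 0.6241
  (64 − 58.185)²/58.185 = 0.5812
  (63 − 68.815)²/68.815 = 0.4914
χ² = 0.7381 + 0.6241 + 0.5812 + 0.4914 = 2.43

2.43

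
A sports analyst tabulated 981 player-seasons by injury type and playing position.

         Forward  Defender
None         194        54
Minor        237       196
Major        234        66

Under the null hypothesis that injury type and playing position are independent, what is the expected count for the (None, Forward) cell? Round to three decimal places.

168.114

Row total (None) = 248; column total (Forward) = 665; grand total N = 981.
Expected count = (row total × column total) / N = 248 × 665 / 981 = 168.114.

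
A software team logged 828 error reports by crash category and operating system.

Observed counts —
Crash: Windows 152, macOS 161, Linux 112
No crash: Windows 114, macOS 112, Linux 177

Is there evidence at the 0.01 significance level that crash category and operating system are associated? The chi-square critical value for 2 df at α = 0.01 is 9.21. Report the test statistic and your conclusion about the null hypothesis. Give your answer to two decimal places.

28.28; reject H₀

Row totals: 425, 403. Column totals: 266, 273, 289. Grand total N = 828.
Expected counts (row total × column total / N):
  Crash, Windows: 425×266/828 = 136.534
  Crash, macOS: 425×273/828 = 140.127
  Crash, Linux: 425×289/828 = 148.339
  No crash, Windows: 403×266/828 = 129.466
  No crash, macOS: 403×273/828 = 132.873
  No crash, Linux: 403×289/828 = 140.661
Contributions (O − E)²/E:
  (152 − 136.534)²/136.534 = 1.7519
  (161 − 140.127)²/140.127 = 3.1092
  (112 − 148.339)²/148.339 = 8.9021
  (114 − 129.466)²/129.466 = 1.8476
  (112 − 132.873)²/132.873 = 3.2789
  (177 − 140.661)²/140.661 = 9.3880
χ² = 1.7519 + 3.1092 + 8.9021 + 1.8476 + 3.2789 + 9.3880 = 28.28
df = (2−1)(3−1) = 2. Since 28.28 > 9.21, reject the null hypothesis of independence at α = 0.01.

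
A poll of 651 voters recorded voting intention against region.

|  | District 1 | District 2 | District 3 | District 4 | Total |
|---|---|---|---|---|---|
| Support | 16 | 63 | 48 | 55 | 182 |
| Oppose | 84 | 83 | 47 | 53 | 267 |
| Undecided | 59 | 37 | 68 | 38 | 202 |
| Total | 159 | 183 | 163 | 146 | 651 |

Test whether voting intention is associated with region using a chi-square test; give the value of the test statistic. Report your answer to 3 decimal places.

Grand total N = 651.
Expected counts (row total × column total / N):
  Support, District 1: 182×159/651 = 44.4516
  Support, District 2: 182×183/651 = 51.1613
  Support, District 3: 182×163/651 = 45.5699
  Support, District 4: 182×146/651 = 40.8172
  Oppose, District 1: 267×159/651 = 65.2120
  Oppose, District 2: 267×183/651 = 75.0553
  Oppose, District 3: 267×163/651 = 66.8525
  Oppose, District 4: 267×146/651 = 59.8802
  Undecided, District 1: 202×159/651 = 49.3364
  Undecided, District 2: 202×183/651 = 56.7834
  Undecided, District 3: 202×163/651 = 50.5776
  Undecided, District 4: 202×146/651 = 45.3026
Contributions (O − E)²/E:
  (16 − 44.4516)²/44.4516 = 18.2107
  (63 − 51.1613)²/51.1613 = 2.7395
  (48 − 45.5699)²/45.5699 = 0.1296
  (55 − 40.8172)²/40.8172 = 4.9281
  (84 − 65.2120)²/65.2120 = 5.4129
  (83 − 75.0553)²/75.0553 = 0.8410
  (47 − 66.8525)²/66.8525 = 5.8954
  (53 − 59.8802)²/59.8802 = 0.7905
  (59 − 49.3364)²/49.3364 = 1.8928
  (37 − 56.7834)²/56.7834 = 6.8926
  (68 − 50.5776)²/50.5776 = 6.0015
  (38 − 45.3026)²/45.3026 = 1.1772
χ² = 18.2107 + 2.7395 + 0.1296 + 4.9281 + 5.4129 + 0.8410 + 5.8954 + 0.7905 + 1.8928 + 6.8926 + 6.0015 + 1.1772 = 54.912

54.912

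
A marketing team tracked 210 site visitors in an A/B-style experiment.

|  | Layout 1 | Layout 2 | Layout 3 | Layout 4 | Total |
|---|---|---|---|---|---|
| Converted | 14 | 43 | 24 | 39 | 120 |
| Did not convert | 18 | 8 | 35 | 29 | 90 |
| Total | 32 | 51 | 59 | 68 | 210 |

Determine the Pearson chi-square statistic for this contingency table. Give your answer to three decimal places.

Grand total N = 210.
Expected counts (row total × column total / N):
  Converted, Layout 1: 120×32/210 = 18.2857
  Converted, Layout 2: 120×51/210 = 29.1429
  Converted, Layout 3: 120×59/210 = 33.7143
  Converted, Layout 4: 120×68/210 = 38.8571
  Did not convert, Layout 1: 90×32/210 = 13.7143
  Did not convert, Layout 2: 90×51/210 = 21.8571
  Did not convert, Layout 3: 90×59/210 = 25.2857
  Did not convert, Layout 4: 90×68/210 = 29.1429
Contributions (O − E)²/E:
  (14 − 18.2857)²/18.2857 = 1.0045
  (43 − 29.1429)²/29.1429 = 6.5889
  (24 − 33.7143)²/33.7143 = 2.7990
  (39 − 38.8571)²/38.8571 = 0.0005
  (18 − 13.7143)²/13.7143 = 1.3393
  (8 − 21.8571)²/21.8571 = 8.7852
  (35 − 25.2857)²/25.2857 = 3.7321
  (29 − 29.1429)²/29.1429 = 0.0007
χ² = 1.0045 + 6.5889 + 2.7990 + 0.0005 + 1.3393 + 8.7852 + 3.7321 + 0.0007 = 24.250

24.250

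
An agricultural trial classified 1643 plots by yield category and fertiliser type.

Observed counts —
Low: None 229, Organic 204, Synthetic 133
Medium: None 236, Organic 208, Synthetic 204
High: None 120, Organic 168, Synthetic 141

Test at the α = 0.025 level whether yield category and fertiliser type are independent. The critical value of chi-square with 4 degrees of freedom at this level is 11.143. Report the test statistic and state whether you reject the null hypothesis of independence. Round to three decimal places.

Row totals: 566, 648, 429. Column totals: 585, 580, 478. Grand total N = 1643.
Expected counts (row total × column total / N):
  Low, None: 566×585/1643 = 201.5277
  Low, Organic: 566×580/1643 = 199.8052
  Low, Synthetic: 566×478/1643 = 164.6671
  Medium, None: 648×585/1643 = 230.7243
  Medium, Organic: 648×580/1643 = 228.7523
  Medium, Synthetic: 648×478/1643 = 188.5234
  High, None: 429×585/1643 = 152.7480
  High, Organic: 429×580/1643 = 151.4425
  High, Synthetic: 429×478/1643 = 124.8095
Contributions (O − E)²/E:
  (229 − 201.5277)²/201.5277 = 3.7450
  (204 − 199.8052)²/199.8052 = 0.0881
  (133 − 164.6671)²/164.6671 = 6.0899
  (236 − 230.7243)²/230.7243 = 0.1206
  (208 − 228.7523)²/228.7523 = 1.8826
  (204 − 188.5234)²/188.5234 = 1.2705
  (120 − 152.7480)²/152.7480 = 7.0209
  (168 − 151.4425)²/151.4425 = 1.8103
  (141 − 124.8095)²/124.8095 = 2.1003
χ² = 3.7450 + 0.0881 + 6.0899 + 0.1206 + 1.8826 + 1.2705 + 7.0209 + 1.8103 + 2.1003 = 24.128
df = (3−1)(3−1) = 4. Since 24.128 > 11.143, reject the null hypothesis of independence at α = 0.025.

24.128; reject H₀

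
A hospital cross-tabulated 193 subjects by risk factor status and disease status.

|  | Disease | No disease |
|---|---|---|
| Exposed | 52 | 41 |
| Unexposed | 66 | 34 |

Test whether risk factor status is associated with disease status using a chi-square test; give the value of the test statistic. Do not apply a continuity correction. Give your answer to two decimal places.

Row totals: 93, 100. Column totals: 118, 75. Grand total N = 193.
Expected counts (row total × column total / N):
  Exposed, Disease: 93×118/193 = 56.860
  Exposed, No disease: 93×75/193 = 36.140
  Unexposed, Disease: 100×118/193 = 61.140
  Unexposed, No disease: 100×75/193 = 38.860
Contributions (O − E)²/E:
  (52 − 56.860)²/56.860 = 0.4154
  (41 − 36.140)²/36.140 = 0.6536
  (66 − 61.140)²/61.140 = 0.3863
  (34 − 38.860)²/38.860 = 0.6078
χ² = 0.4154 + 0.6536 + 0.3863 + 0.6078 = 2.06

2.06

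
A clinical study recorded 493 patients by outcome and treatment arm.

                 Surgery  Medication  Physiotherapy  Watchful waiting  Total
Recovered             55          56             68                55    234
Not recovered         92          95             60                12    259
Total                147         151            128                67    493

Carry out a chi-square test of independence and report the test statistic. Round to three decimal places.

46.334

Grand total N = 493.
Expected counts (row total × column total / N):
  Recovered, Surgery: 234×147/493 = 69.7728
  Recovered, Medication: 234×151/493 = 71.6714
  Recovered, Physiotherapy: 234×128/493 = 60.7546
  Recovered, Watchful waiting: 234×67/493 = 31.8012
  Not recovered, Surgery: 259×147/493 = 77.2272
  Not recovered, Medication: 259×151/493 = 79.3286
  Not recovered, Physiotherapy: 259×128/493 = 67.2454
  Not recovered, Watchful waiting: 259×67/493 = 35.1988
Contributions (O − E)²/E:
  (55 − 69.7728)²/69.7728 = 3.1278
  (56 − 71.6714)²/71.6714 = 3.4266
  (68 − 60.7546)²/60.7546 = 0.8641
  (55 − 31.8012)²/31.8012 = 16.9234
  (92 − 77.2272)²/77.2272 = 2.8259
  (95 − 79.3286)²/79.3286 = 3.0959
  (60 − 67.2454)²/67.2454 = 0.7807
  (12 − 35.1988)²/35.1988 = 15.2898
χ² = 3.1278 + 3.4266 + 0.8641 + 16.9234 + 2.8259 + 3.0959 + 0.7807 + 15.2898 = 46.334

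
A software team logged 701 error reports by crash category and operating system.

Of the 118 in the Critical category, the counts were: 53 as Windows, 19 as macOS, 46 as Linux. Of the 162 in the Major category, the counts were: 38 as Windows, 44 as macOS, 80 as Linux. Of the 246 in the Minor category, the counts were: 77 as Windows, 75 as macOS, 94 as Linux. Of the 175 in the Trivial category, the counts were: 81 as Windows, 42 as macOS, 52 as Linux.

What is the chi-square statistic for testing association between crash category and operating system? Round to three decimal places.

31.695

Row totals: 118, 162, 246, 175. Column totals: 249, 180, 272. Grand total N = 701.
Expected counts (row total × column total / N):
  Critical, Windows: 118×249/701 = 41.9144
  Critical, macOS: 118×180/701 = 30.2996
  Critical, Linux: 118×272/701 = 45.7860
  Major, Windows: 162×249/701 = 57.5435
  Major, macOS: 162×180/701 = 41.5977
  Major, Linux: 162×272/701 = 62.8588
  Minor, Windows: 246×249/701 = 87.3809
  Minor, macOS: 246×180/701 = 63.1669
  Minor, Linux: 246×272/701 = 95.4522
  Trivial, Windows: 175×249/701 = 62.1612
  Trivial, macOS: 175×180/701 = 44.9358
  Trivial, Linux: 175×272/701 = 67.9030
Contributions (O − E)²/E:
  (53 − 41.9144)²/41.9144 = 2.9319
  (19 − 30.2996)²/30.2996 = 4.2139
  (46 − 45.7860)²/45.7860 = 0.0010
  (38 − 57.5435)²/57.5435 = 6.6376
  (44 − 41.5977)²/41.5977 = 0.1387
  (80 − 62.8588)²/62.8588 = 4.6743
  (77 − 87.3809)²/87.3809 = 1.2333
  (75 − 63.1669)²/63.1669 = 2.2167
  (94 − 95.4522)²/95.4522 = 0.0221
  (81 − 62.1612)²/62.1612 = 5.7094
  (42 − 44.9358)²/44.9358 = 0.1918
  (52 − 67.9030)²/67.9030 = 3.7245
χ² = 2.9319 + 4.2139 + 0.0010 + 6.6376 + 0.1387 + 4.6743 + 1.2333 + 2.2167 + 0.0221 + 5.7094 + 0.1918 + 3.7245 = 31.695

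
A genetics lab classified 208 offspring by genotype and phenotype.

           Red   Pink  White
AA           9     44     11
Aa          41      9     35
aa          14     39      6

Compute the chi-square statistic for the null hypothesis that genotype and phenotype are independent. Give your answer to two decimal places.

67.66

Row totals: 64, 85, 59. Column totals: 64, 92, 52. Grand total N = 208.
Expected counts (row total × column total / N):
  AA, Red: 64×64/208 = 19.692
  AA, Pink: 64×92/208 = 28.308
  AA, White: 64×52/208 = 16.000
  Aa, Red: 85×64/208 = 26.154
  Aa, Pink: 85×92/208 = 37.596
  Aa, White: 85×52/208 = 21.250
  aa, Red: 59×64/208 = 18.154
  aa, Pink: 59×92/208 = 26.096
  aa, White: 59×52/208 = 14.750
Contributions (O − E)²/E:
  (9 − 19.692)²/19.692 = 5.8053
  (44 − 28.308)²/28.308 = 8.6986
  (11 − 16.000)²/16.000 = 1.5625
  (41 − 26.154)²/26.154 = 8.4272
  (9 − 37.596)²/37.596 = 21.7505
  (35 − 21.250)²/21.250 = 8.8971
  (14 − 18.154)²/18.154 = 0.9505
  (39 − 26.096)²/26.096 = 6.3808
  (6 − 14.750)²/14.750 = 5.1907
χ² = 5.8053 + 8.6986 + 1.5625 + 8.4272 + 21.7505 + 8.8971 + 0.9505 + 6.3808 + 5.1907 = 67.66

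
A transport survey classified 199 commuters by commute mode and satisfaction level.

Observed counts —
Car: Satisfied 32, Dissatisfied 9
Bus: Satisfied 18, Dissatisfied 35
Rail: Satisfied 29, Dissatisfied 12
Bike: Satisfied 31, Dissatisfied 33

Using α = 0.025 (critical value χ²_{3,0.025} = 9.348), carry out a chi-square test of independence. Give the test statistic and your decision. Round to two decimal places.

Row totals: 41, 53, 41, 64. Column totals: 110, 89. Grand total N = 199.
Expected counts (row total × column total / N):
  Car, Satisfied: 41×110/199 = 22.663
  Car, Dissatisfied: 41×89/199 = 18.337
  Bus, Satisfied: 53×110/199 = 29.296
  Bus, Dissatisfied: 53×89/199 = 23.704
  Rail, Satisfied: 41×110/199 = 22.663
  Rail, Dissatisfied: 41×89/199 = 18.337
  Bike, Satisfied: 64×110/199 = 35.377
  Bike, Dissatisfied: 64×89/199 = 28.623
Contributions (O − E)²/E:
  (32 − 22.663)²/22.663 = 3.8468
  (9 − 18.337)²/18.337 = 4.7543
  (18 − 29.296)²/29.296 = 4.3555
  (35 − 23.704)²/23.704 = 5.3830
  (29 − 22.663)²/22.663 = 1.7719
  (12 − 18.337)²/18.337 = 2.1900
  (31 − 35.377)²/35.377 = 0.5415
  (33 − 28.623)²/28.623 = 0.6693
χ² = 3.8468 + 4.7543 + 4.3555 + 5.3830 + 1.7719 + 2.1900 + 0.5415 + 0.6693 = 23.51
df = (4−1)(2−1) = 3. Since 23.51 > 9.348, reject the null hypothesis of independence at α = 0.025.

23.51; reject H₀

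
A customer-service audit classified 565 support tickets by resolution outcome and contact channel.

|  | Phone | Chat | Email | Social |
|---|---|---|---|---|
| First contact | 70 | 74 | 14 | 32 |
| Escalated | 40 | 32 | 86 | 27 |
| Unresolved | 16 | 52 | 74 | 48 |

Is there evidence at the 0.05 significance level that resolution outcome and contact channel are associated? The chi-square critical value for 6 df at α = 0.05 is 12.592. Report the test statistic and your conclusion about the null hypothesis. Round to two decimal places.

Row totals: 190, 185, 190. Column totals: 126, 158, 174, 107. Grand total N = 565.
Expected counts (row total × column total / N):
  First contact, Phone: 190×126/565 = 42.372
  First contact, Chat: 190×158/565 = 53.133
  First contact, Email: 190×174/565 = 58.513
  First contact, Social: 190×107/565 = 35.982
  Escalated, Phone: 185×126/565 = 41.257
  Escalated, Chat: 185×158/565 = 51.735
  Escalated, Email: 185×174/565 = 56.973
  Escalated, Social: 185×107/565 = 35.035
  Unresolved, Phone: 190×126/565 = 42.372
  Unresolved, Chat: 190×158/565 = 53.133
  Unresolved, Email: 190×174/565 = 58.513
  Unresolved, Social: 190×107/565 = 35.982
Contributions (O − E)²/E:
  (70 − 42.372)²/42.372 = 18.0144
  (74 − 53.133)²/53.133 = 8.1951
  (14 − 58.513)²/58.513 = 33.8627
  (32 − 35.982)²/35.982 = 0.4407
  (40 − 41.257)²/41.257 = 0.0383
  (32 − 51.735)²/51.735 = 7.5282
  (86 − 56.973)²/56.973 = 14.7889
  (27 − 35.035)²/35.035 = 1.8428
  (16 − 42.372)²/42.372 = 16.4137
  (52 − 53.133)²/53.133 = 0.0242
  (74 − 58.513)²/58.513 = 4.0990
  (48 − 35.982)²/35.982 = 4.0140
χ² = 18.0144 + 8.1951 + 33.8627 + 0.4407 + 0.0383 + 7.5282 + 14.7889 + 1.8428 + 16.4137 + 0.0242 + 4.0990 + 4.0140 = 109.26
df = (3−1)(4−1) = 6. Since 109.26 > 12.592, reject the null hypothesis of independence at α = 0.05.

109.26; reject H₀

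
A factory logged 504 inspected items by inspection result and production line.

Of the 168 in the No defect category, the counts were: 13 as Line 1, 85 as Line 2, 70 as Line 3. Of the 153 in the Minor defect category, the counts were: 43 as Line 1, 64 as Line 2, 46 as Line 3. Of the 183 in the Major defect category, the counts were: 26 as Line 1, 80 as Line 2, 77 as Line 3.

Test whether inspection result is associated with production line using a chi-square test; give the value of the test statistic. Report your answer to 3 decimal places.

26.595

Row totals: 168, 153, 183. Column totals: 82, 229, 193. Grand total N = 504.
Expected counts (row total × column total / N):
  No defect, Line 1: 168×82/504 = 27.3333
  No defect, Line 2: 168×229/504 = 76.3333
  No defect, Line 3: 168×193/504 = 64.3333
  Minor defect, Line 1: 153×82/504 = 24.8929
  Minor defect, Line 2: 153×229/504 = 69.5179
  Minor defect, Line 3: 153×193/504 = 58.5893
  Major defect, Line 1: 183×82/504 = 29.7738
  Major defect, Line 2: 183×229/504 = 83.1488
  Major defect, Line 3: 183×193/504 = 70.0774
Contributions (O − E)²/E:
  (13 − 27.3333)²/27.3333 = 7.5162
  (85 − 76.3333)²/76.3333 = 0.9840
  (70 − 64.3333)²/64.3333 = 0.4991
  (43 − 24.8929)²/24.8929 = 13.1711
  (64 − 69.5179)²/69.5179 = 0.4380
  (46 − 58.5893)²/58.5893 = 2.7051
  (26 − 29.7738)²/29.7738 = 0.4783
  (80 − 83.1488)²/83.1488 = 0.1192
  (77 − 70.0774)²/70.0774 = 0.6838
χ² = 7.5162 + 0.9840 + 0.4991 + 13.1711 + 0.4380 + 2.7051 + 0.4783 + 0.1192 + 0.6838 = 26.595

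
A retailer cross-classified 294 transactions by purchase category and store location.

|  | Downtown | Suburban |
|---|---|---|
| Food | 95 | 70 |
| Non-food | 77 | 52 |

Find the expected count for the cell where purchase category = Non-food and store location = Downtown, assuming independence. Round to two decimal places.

75.47

Row total (Non-food) = 129; column total (Downtown) = 172; grand total N = 294.
Expected count = (row total × column total) / N = 129 × 172 / 294 = 75.47.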